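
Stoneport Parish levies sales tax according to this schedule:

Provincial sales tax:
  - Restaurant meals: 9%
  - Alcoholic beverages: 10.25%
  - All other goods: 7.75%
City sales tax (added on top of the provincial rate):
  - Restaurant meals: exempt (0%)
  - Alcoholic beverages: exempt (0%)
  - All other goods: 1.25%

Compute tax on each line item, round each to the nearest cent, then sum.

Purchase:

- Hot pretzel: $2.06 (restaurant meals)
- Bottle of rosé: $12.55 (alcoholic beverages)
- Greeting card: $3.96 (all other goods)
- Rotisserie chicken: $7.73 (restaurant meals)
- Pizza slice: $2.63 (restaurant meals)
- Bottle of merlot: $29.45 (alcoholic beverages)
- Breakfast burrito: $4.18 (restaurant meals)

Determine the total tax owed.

Hot pretzel $2.06: restaurant meals → 9% + 0% city = 9% → $0.19
Bottle of rosé $12.55: alcoholic beverages → 10.25% + 0% city = 10.25% → $1.29
Greeting card $3.96: all other goods → 7.75% + 1.25% city = 9% → $0.36
Rotisserie chicken $7.73: restaurant meals → 9% + 0% city = 9% → $0.70
Pizza slice $2.63: restaurant meals → 9% + 0% city = 9% → $0.24
Bottle of merlot $29.45: alcoholic beverages → 10.25% + 0% city = 10.25% → $3.02
Breakfast burrito $4.18: restaurant meals → 9% + 0% city = 9% → $0.38
Total tax = $0.19 + $1.29 + $0.36 + $0.70 + $0.24 + $3.02 + $0.38 = $6.18

$6.18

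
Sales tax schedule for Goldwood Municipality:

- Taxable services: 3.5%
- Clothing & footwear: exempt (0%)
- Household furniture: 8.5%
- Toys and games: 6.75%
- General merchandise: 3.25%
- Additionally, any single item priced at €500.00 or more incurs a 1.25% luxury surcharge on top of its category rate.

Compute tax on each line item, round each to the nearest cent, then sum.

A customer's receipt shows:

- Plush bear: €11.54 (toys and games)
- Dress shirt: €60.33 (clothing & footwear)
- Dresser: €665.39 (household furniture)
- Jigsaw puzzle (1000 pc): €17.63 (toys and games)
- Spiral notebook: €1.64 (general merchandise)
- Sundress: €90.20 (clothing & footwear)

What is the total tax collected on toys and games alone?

€1.97

Plush bear €11.54: toys and games → 6.75% → €0.78
Jigsaw puzzle (1000 pc) €17.63: toys and games → 6.75% → €1.19
Tax on toys and games = €0.78 + €1.19 = €1.97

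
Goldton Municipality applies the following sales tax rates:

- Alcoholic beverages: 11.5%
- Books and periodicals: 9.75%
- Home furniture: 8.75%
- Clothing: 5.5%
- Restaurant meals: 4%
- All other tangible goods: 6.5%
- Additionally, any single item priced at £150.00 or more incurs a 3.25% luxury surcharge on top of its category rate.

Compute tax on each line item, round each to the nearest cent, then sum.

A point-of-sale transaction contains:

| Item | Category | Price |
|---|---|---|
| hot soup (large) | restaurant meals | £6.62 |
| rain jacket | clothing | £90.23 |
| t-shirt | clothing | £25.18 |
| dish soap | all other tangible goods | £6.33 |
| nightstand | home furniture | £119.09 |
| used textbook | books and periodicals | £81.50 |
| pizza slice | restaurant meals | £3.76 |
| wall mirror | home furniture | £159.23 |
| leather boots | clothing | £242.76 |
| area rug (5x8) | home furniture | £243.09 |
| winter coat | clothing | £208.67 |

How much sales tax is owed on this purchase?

Hot soup (large) £6.62: restaurant meals → 4% → £0.26
Rain jacket £90.23: clothing → 5.5% → £4.96
T-shirt £25.18: clothing → 5.5% → £1.38
Dish soap £6.33: all other tangible goods → 6.5% → £0.41
Nightstand £119.09: home furniture → 8.75% → £10.42
Used textbook £81.50: books and periodicals → 9.75% → £7.95
Pizza slice £3.76: restaurant meals → 4% → £0.15
Wall mirror £159.23: home furniture → 8.75% + 3.25% surcharge = 12% → £19.11
Leather boots £242.76: clothing → 5.5% + 3.25% surcharge = 8.75% → £21.24
Area rug (5x8) £243.09: home furniture → 8.75% + 3.25% surcharge = 12% → £29.17
Winter coat £208.67: clothing → 5.5% + 3.25% surcharge = 8.75% → £18.26
Total tax = £0.26 + £4.96 + £1.38 + £0.41 + £10.42 + £7.95 + £0.15 + £19.11 + £21.24 + £29.17 + £18.26 = £113.31

£113.31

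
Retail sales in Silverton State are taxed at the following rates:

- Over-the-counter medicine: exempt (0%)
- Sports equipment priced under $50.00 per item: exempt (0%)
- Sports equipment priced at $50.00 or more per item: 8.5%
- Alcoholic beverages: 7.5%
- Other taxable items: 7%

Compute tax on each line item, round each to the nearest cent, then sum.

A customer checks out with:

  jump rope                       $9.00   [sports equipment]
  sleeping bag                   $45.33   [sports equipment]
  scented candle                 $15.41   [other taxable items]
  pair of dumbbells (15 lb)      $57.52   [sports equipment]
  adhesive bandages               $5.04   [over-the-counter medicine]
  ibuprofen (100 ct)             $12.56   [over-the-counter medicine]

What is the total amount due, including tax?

$150.83

Jump rope $9.00: sports equipment, under $50.00 → 0% → $0.00
Sleeping bag $45.33: sports equipment, under $50.00 → 0% → $0.00
Scented candle $15.41: other taxable items → 7% → $1.08
Pair of dumbbells (15 lb) $57.52: sports equipment, $50.00 or more → 8.5% → $4.89
Adhesive bandages $5.04: over-the-counter medicine → 0% → $0.00
Ibuprofen (100 ct) $12.56: over-the-counter medicine → 0% → $0.00
Subtotal = $144.86; tax = $5.97; total due = $150.83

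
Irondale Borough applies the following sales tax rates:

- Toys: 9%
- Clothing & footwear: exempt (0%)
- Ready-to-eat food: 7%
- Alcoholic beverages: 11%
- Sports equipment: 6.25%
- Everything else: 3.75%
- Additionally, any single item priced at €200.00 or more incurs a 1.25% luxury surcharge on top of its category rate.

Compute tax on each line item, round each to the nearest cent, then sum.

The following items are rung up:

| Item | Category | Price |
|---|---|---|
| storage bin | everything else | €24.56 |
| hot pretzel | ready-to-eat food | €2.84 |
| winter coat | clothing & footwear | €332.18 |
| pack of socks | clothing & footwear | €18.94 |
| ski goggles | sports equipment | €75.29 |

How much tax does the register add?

€9.98

Storage bin €24.56: everything else → 3.75% → €0.92
Hot pretzel €2.84: ready-to-eat food → 7% → €0.20
Winter coat €332.18: clothing & footwear → 0% + 1.25% surcharge = 1.25% → €4.15
Pack of socks €18.94: clothing & footwear → 0% → €0.00
Ski goggles €75.29: sports equipment → 6.25% → €4.71
Total tax = €0.92 + €0.20 + €4.15 + €4.71 = €9.98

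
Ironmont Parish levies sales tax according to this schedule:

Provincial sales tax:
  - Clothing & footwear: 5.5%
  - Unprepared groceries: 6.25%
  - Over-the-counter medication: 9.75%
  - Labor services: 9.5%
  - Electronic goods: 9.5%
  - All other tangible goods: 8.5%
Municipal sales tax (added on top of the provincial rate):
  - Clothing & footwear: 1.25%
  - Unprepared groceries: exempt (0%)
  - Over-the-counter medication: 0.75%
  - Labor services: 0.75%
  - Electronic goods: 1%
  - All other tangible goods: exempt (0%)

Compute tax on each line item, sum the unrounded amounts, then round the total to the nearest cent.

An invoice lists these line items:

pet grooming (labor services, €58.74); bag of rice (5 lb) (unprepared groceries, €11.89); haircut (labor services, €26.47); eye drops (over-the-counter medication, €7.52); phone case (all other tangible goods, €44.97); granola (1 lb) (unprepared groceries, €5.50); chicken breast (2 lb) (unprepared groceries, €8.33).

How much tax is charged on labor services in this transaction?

€8.73

Pet grooming €58.74: labor services → 9.5% + 0.75% municipal = 10.25% → €6.02085
Haircut €26.47: labor services → 9.5% + 0.75% municipal = 10.25% → €2.713175
Tax on labor services: unrounded sum = €8.734025 → €8.73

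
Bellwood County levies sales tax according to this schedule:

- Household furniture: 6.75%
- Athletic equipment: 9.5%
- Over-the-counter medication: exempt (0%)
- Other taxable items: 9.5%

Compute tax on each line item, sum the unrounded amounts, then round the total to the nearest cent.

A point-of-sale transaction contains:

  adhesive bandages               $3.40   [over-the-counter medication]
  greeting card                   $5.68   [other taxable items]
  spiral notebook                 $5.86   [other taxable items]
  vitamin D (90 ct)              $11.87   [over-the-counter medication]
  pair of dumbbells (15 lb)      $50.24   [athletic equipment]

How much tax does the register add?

Adhesive bandages $3.40: over-the-counter medication → 0% → $0.00
Greeting card $5.68: other taxable items → 9.5% → $0.5396
Spiral notebook $5.86: other taxable items → 9.5% → $0.5567
Vitamin D (90 ct) $11.87: over-the-counter medication → 0% → $0.00
Pair of dumbbells (15 lb) $50.24: athletic equipment → 9.5% → $4.7728
Unrounded tax sum = $5.8691 → $5.87

$5.87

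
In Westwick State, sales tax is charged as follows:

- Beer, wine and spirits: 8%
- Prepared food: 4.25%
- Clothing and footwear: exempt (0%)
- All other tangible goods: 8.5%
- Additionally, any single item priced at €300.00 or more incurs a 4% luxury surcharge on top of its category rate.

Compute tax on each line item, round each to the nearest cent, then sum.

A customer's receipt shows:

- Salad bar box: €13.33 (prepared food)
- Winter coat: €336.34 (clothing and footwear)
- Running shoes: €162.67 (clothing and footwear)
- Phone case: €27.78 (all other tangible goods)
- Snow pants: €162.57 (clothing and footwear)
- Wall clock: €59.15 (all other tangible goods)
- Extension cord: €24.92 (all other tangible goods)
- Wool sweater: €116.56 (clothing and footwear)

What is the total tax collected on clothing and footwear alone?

€13.45

Winter coat €336.34: clothing and footwear → 0% + 4% surcharge = 4% → €13.45
Running shoes €162.67: clothing and footwear → 0% → €0.00
Snow pants €162.57: clothing and footwear → 0% → €0.00
Wool sweater €116.56: clothing and footwear → 0% → €0.00
Tax on clothing and footwear = €13.45 + €0.00 + €0.00 + €0.00 = €13.45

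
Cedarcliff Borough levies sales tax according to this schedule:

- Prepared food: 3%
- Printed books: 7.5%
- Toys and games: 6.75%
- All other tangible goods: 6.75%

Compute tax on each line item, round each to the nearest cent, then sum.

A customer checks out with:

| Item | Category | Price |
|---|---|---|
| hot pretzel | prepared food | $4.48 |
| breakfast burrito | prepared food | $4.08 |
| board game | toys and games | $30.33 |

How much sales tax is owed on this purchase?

Hot pretzel $4.48: prepared food → 3% → $0.13
Breakfast burrito $4.08: prepared food → 3% → $0.12
Board game $30.33: toys and games → 6.75% → $2.05
Total tax = $0.13 + $0.12 + $2.05 = $2.30

$2.30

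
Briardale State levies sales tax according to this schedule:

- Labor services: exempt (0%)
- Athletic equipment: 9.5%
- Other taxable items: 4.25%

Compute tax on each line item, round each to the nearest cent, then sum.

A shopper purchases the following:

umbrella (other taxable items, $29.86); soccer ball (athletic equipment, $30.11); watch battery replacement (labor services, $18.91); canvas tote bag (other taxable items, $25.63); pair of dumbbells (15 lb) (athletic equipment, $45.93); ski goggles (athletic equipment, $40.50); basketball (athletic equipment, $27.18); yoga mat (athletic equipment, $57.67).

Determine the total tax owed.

$21.49

Umbrella $29.86: other taxable items → 4.25% → $1.27
Soccer ball $30.11: athletic equipment → 9.5% → $2.86
Watch battery replacement $18.91: labor services → 0% → $0.00
Canvas tote bag $25.63: other taxable items → 4.25% → $1.09
Pair of dumbbells (15 lb) $45.93: athletic equipment → 9.5% → $4.36
Ski goggles $40.50: athletic equipment → 9.5% → $3.85
Basketball $27.18: athletic equipment → 9.5% → $2.58
Yoga mat $57.67: athletic equipment → 9.5% → $5.48
Total tax = $1.27 + $2.86 + $1.09 + $4.36 + $3.85 + $2.58 + $5.48 = $21.49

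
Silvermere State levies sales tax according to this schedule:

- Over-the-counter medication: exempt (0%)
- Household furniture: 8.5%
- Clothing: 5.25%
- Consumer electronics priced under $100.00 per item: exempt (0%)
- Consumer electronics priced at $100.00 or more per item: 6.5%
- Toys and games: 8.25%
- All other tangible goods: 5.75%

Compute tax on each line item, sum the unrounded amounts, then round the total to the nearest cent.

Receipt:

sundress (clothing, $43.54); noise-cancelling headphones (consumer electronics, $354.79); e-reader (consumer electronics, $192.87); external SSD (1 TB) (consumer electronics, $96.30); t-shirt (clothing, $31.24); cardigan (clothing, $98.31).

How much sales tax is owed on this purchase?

$44.69

Sundress $43.54: clothing → 5.25% → $2.28585
Noise-cancelling headphones $354.79: consumer electronics, $100.00 or more → 6.5% → $23.06135
E-reader $192.87: consumer electronics, $100.00 or more → 6.5% → $12.53655
External SSD (1 TB) $96.30: consumer electronics, under $100.00 → 0% → $0.00
T-shirt $31.24: clothing → 5.25% → $1.6401
Cardigan $98.31: clothing → 5.25% → $5.161275
Unrounded tax sum = $44.685125 → $44.69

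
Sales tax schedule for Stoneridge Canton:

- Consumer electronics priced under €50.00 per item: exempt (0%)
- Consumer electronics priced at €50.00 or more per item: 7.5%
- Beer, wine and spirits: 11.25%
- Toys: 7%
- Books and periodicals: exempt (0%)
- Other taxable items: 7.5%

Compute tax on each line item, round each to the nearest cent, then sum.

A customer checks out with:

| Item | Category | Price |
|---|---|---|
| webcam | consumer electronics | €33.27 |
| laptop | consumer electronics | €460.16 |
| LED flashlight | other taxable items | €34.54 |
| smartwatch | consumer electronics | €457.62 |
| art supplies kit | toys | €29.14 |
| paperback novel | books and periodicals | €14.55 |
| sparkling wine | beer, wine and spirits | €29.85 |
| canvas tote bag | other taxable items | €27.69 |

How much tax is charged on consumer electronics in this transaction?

€68.83

Webcam €33.27: consumer electronics, under €50.00 → 0% → €0.00
Laptop €460.16: consumer electronics, €50.00 or more → 7.5% → €34.51
Smartwatch €457.62: consumer electronics, €50.00 or more → 7.5% → €34.32
Tax on consumer electronics = €0.00 + €34.51 + €34.32 = €68.83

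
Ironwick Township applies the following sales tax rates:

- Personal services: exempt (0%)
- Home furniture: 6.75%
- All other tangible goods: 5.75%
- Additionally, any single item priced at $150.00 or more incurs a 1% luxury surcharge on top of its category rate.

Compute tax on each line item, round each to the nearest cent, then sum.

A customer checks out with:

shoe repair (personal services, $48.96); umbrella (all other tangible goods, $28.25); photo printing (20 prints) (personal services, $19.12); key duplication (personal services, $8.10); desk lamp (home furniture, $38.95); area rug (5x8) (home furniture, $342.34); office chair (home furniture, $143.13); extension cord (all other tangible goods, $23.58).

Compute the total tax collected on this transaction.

$41.80

Shoe repair $48.96: personal services → 0% → $0.00
Umbrella $28.25: all other tangible goods → 5.75% → $1.62
Photo printing (20 prints) $19.12: personal services → 0% → $0.00
Key duplication $8.10: personal services → 0% → $0.00
Desk lamp $38.95: home furniture → 6.75% → $2.63
Area rug (5x8) $342.34: home furniture → 6.75% + 1% surcharge = 7.75% → $26.53
Office chair $143.13: home furniture → 6.75% → $9.66
Extension cord $23.58: all other tangible goods → 5.75% → $1.36
Total tax = $1.62 + $2.63 + $26.53 + $9.66 + $1.36 = $41.80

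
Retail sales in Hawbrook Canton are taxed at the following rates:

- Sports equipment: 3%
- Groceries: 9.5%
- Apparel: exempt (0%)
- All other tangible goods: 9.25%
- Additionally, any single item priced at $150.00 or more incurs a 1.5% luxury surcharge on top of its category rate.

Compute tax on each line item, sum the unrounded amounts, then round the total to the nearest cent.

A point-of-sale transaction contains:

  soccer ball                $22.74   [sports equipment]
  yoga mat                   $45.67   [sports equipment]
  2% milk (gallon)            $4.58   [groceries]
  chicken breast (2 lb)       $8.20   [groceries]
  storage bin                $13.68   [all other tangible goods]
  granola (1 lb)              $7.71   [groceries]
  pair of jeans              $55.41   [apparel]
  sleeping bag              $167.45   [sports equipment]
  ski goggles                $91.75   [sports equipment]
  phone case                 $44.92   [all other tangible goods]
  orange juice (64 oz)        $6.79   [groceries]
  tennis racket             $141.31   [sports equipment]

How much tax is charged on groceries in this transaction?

$2.59

2% milk (gallon) $4.58: groceries → 9.5% → $0.4351
Chicken breast (2 lb) $8.20: groceries → 9.5% → $0.779
Granola (1 lb) $7.71: groceries → 9.5% → $0.73245
Orange juice (64 oz) $6.79: groceries → 9.5% → $0.64505
Tax on groceries: unrounded sum = $2.5916 → $2.59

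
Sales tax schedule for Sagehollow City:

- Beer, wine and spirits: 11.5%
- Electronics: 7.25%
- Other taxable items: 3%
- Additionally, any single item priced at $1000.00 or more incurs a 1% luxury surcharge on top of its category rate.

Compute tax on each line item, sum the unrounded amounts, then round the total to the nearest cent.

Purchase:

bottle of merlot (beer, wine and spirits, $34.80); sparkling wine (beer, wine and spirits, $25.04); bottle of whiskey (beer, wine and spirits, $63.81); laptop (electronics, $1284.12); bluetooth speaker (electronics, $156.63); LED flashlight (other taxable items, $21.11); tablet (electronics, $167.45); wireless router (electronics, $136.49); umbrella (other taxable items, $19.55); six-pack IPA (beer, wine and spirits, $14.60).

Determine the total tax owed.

$156.45

Bottle of merlot $34.80: beer, wine and spirits → 11.5% → $4.002
Sparkling wine $25.04: beer, wine and spirits → 11.5% → $2.8796
Bottle of whiskey $63.81: beer, wine and spirits → 11.5% → $7.33815
Laptop $1284.12: electronics → 7.25% + 1% surcharge = 8.25% → $105.9399
Bluetooth speaker $156.63: electronics → 7.25% → $11.355675
LED flashlight $21.11: other taxable items → 3% → $0.6333
Tablet $167.45: electronics → 7.25% → $12.140125
Wireless router $136.49: electronics → 7.25% → $9.895525
Umbrella $19.55: other taxable items → 3% → $0.5865
Six-pack IPA $14.60: beer, wine and spirits → 11.5% → $1.679
Unrounded tax sum = $156.449775 → $156.45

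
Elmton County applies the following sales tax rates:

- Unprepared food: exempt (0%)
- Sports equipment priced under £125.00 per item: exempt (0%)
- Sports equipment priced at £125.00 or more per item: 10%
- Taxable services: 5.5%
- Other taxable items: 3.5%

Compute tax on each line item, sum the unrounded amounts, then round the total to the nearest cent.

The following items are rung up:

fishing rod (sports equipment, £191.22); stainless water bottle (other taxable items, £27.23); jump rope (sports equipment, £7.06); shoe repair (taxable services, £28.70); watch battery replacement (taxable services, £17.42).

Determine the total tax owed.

£22.61

Fishing rod £191.22: sports equipment, £125.00 or more → 10% → £19.122
Stainless water bottle £27.23: other taxable items → 3.5% → £0.95305
Jump rope £7.06: sports equipment, under £125.00 → 0% → £0.00
Shoe repair £28.70: taxable services → 5.5% → £1.5785
Watch battery replacement £17.42: taxable services → 5.5% → £0.9581
Unrounded tax sum = £22.61165 → £22.61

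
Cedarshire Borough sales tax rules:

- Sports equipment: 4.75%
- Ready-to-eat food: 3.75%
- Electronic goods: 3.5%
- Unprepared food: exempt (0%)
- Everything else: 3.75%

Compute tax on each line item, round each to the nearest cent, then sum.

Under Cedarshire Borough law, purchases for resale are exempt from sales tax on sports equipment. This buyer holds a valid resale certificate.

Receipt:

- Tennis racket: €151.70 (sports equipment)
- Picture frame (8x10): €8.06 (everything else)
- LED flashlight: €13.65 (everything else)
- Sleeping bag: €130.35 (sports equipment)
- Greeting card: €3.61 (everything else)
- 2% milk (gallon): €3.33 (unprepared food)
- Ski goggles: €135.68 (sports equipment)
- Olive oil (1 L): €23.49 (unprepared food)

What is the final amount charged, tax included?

€470.82

Tennis racket €151.70: sports equipment, buyer-exempt → 0% → €0.00
Picture frame (8x10) €8.06: everything else → 3.75% → €0.30
LED flashlight €13.65: everything else → 3.75% → €0.51
Sleeping bag €130.35: sports equipment, buyer-exempt → 0% → €0.00
Greeting card €3.61: everything else → 3.75% → €0.14
2% milk (gallon) €3.33: unprepared food → 0% → €0.00
Ski goggles €135.68: sports equipment, buyer-exempt → 0% → €0.00
Olive oil (1 L) €23.49: unprepared food → 0% → €0.00
Subtotal = €469.87; tax = €0.95; total due = €470.82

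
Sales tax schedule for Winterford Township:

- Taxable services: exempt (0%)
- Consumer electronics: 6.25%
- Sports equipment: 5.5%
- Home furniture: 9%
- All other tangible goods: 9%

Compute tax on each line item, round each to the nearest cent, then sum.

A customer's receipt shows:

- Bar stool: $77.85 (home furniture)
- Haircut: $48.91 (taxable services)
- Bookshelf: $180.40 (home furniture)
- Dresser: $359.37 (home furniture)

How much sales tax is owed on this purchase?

$55.59

Bar stool $77.85: home furniture → 9% → $7.01
Haircut $48.91: taxable services → 0% → $0.00
Bookshelf $180.40: home furniture → 9% → $16.24
Dresser $359.37: home furniture → 9% → $32.34
Total tax = $7.01 + $16.24 + $32.34 = $55.59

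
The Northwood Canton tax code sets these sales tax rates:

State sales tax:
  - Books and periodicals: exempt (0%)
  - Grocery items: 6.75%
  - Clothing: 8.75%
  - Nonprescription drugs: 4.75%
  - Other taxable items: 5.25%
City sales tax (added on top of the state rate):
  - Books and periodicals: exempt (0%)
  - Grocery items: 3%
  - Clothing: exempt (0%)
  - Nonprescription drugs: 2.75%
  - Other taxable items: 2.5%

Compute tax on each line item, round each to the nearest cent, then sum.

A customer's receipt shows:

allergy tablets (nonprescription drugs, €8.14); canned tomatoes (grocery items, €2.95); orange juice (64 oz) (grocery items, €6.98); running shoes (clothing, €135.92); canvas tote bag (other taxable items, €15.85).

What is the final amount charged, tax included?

€184.54

Allergy tablets €8.14: nonprescription drugs → 4.75% + 2.75% city = 7.5% → €0.61
Canned tomatoes €2.95: grocery items → 6.75% + 3% city = 9.75% → €0.29
Orange juice (64 oz) €6.98: grocery items → 6.75% + 3% city = 9.75% → €0.68
Running shoes €135.92: clothing → 8.75% + 0% city = 8.75% → €11.89
Canvas tote bag €15.85: other taxable items → 5.25% + 2.5% city = 7.75% → €1.23
Subtotal = €169.84; tax = €14.70; total due = €184.54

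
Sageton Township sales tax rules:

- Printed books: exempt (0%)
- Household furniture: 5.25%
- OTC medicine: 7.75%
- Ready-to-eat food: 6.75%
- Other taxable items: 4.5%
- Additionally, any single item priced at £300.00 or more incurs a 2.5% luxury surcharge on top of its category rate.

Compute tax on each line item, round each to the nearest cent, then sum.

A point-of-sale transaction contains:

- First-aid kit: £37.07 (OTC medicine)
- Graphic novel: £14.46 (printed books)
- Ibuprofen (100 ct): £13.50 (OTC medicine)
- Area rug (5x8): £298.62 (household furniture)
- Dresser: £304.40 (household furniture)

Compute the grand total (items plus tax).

£711.24

First-aid kit £37.07: OTC medicine → 7.75% → £2.87
Graphic novel £14.46: printed books → 0% → £0.00
Ibuprofen (100 ct) £13.50: OTC medicine → 7.75% → £1.05
Area rug (5x8) £298.62: household furniture → 5.25% → £15.68
Dresser £304.40: household furniture → 5.25% + 2.5% surcharge = 7.75% → £23.59
Subtotal = £668.05; tax = £43.19; total due = £711.24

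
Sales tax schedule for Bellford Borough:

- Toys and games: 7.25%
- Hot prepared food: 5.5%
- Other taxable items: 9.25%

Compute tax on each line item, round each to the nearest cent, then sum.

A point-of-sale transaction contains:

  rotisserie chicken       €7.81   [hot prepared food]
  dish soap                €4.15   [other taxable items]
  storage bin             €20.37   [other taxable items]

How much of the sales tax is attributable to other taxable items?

€2.26

Dish soap €4.15: other taxable items → 9.25% → €0.38
Storage bin €20.37: other taxable items → 9.25% → €1.88
Tax on other taxable items = €0.38 + €1.88 = €2.26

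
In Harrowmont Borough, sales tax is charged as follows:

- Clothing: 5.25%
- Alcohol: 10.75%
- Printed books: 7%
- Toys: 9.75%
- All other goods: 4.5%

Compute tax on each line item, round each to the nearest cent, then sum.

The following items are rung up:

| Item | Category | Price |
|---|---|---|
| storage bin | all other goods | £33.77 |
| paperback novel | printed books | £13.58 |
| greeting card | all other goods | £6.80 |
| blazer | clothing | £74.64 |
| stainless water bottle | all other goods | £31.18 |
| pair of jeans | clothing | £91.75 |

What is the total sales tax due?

£12.92

Storage bin £33.77: all other goods → 4.5% → £1.52
Paperback novel £13.58: printed books → 7% → £0.95
Greeting card £6.80: all other goods → 4.5% → £0.31
Blazer £74.64: clothing → 5.25% → £3.92
Stainless water bottle £31.18: all other goods → 4.5% → £1.40
Pair of jeans £91.75: clothing → 5.25% → £4.82
Total tax = £1.52 + £0.95 + £0.31 + £3.92 + £1.40 + £4.82 = £12.92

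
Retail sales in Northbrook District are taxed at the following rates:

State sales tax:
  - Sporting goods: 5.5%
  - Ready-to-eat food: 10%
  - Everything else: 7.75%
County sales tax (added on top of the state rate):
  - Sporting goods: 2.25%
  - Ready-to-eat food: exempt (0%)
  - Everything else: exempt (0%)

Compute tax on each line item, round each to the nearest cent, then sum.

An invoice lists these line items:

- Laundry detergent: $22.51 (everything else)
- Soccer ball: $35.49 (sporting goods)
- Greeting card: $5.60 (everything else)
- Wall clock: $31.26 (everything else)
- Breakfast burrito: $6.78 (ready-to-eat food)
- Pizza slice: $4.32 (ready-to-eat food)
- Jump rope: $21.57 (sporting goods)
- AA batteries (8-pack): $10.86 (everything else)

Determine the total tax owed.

Laundry detergent $22.51: everything else → 7.75% + 0% county = 7.75% → $1.74
Soccer ball $35.49: sporting goods → 5.5% + 2.25% county = 7.75% → $2.75
Greeting card $5.60: everything else → 7.75% + 0% county = 7.75% → $0.43
Wall clock $31.26: everything else → 7.75% + 0% county = 7.75% → $2.42
Breakfast burrito $6.78: ready-to-eat food → 10% + 0% county = 10% → $0.68
Pizza slice $4.32: ready-to-eat food → 10% + 0% county = 10% → $0.43
Jump rope $21.57: sporting goods → 5.5% + 2.25% county = 7.75% → $1.67
AA batteries (8-pack) $10.86: everything else → 7.75% + 0% county = 7.75% → $0.84
Total tax = $1.74 + $2.75 + $0.43 + $2.42 + $0.68 + $0.43 + $1.67 + $0.84 = $10.96

$10.96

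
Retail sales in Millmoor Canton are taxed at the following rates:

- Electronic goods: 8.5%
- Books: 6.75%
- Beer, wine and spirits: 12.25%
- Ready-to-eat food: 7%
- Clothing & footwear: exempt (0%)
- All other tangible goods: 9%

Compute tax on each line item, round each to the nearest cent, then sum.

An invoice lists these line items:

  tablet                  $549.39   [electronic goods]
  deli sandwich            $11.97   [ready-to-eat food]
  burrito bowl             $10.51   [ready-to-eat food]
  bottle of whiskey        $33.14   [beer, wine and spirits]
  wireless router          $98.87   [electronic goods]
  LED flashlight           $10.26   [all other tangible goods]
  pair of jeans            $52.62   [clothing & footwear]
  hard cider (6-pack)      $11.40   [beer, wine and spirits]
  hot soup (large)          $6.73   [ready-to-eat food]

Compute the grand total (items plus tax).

Tablet $549.39: electronic goods → 8.5% → $46.70
Deli sandwich $11.97: ready-to-eat food → 7% → $0.84
Burrito bowl $10.51: ready-to-eat food → 7% → $0.74
Bottle of whiskey $33.14: beer, wine and spirits → 12.25% → $4.06
Wireless router $98.87: electronic goods → 8.5% → $8.40
LED flashlight $10.26: all other tangible goods → 9% → $0.92
Pair of jeans $52.62: clothing & footwear → 0% → $0.00
Hard cider (6-pack) $11.40: beer, wine and spirits → 12.25% → $1.40
Hot soup (large) $6.73: ready-to-eat food → 7% → $0.47
Subtotal = $784.89; tax = $63.53; total due = $848.42

$848.42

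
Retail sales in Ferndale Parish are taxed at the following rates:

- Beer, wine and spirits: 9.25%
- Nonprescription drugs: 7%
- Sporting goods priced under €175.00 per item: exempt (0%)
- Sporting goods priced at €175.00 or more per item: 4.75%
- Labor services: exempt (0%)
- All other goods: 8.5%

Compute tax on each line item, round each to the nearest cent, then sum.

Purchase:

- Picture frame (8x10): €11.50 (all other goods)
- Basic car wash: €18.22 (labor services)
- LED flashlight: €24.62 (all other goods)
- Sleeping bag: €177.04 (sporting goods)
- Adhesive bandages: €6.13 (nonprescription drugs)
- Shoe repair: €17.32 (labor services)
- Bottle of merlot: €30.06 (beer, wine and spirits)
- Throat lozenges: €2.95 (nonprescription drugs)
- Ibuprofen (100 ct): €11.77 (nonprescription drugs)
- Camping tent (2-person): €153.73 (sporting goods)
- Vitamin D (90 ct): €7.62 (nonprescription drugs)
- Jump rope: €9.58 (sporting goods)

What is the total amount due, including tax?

€486.79

Picture frame (8x10) €11.50: all other goods → 8.5% → €0.98
Basic car wash €18.22: labor services → 0% → €0.00
LED flashlight €24.62: all other goods → 8.5% → €2.09
Sleeping bag €177.04: sporting goods, €175.00 or more → 4.75% → €8.41
Adhesive bandages €6.13: nonprescription drugs → 7% → €0.43
Shoe repair €17.32: labor services → 0% → €0.00
Bottle of merlot €30.06: beer, wine and spirits → 9.25% → €2.78
Throat lozenges €2.95: nonprescription drugs → 7% → €0.21
Ibuprofen (100 ct) €11.77: nonprescription drugs → 7% → €0.82
Camping tent (2-person) €153.73: sporting goods, under €175.00 → 0% → €0.00
Vitamin D (90 ct) €7.62: nonprescription drugs → 7% → €0.53
Jump rope €9.58: sporting goods, under €175.00 → 0% → €0.00
Subtotal = €470.54; tax = €16.25; total due = €486.79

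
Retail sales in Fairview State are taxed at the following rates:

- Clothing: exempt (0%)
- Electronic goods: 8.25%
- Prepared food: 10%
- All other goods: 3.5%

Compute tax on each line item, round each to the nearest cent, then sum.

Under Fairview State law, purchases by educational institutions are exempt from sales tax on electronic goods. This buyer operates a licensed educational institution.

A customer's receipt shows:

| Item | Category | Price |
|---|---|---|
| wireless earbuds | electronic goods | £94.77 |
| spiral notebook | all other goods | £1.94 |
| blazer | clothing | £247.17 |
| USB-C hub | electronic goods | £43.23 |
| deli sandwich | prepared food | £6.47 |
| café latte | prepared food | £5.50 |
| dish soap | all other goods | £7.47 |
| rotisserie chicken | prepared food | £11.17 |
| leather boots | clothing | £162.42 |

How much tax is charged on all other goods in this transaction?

£0.33

Spiral notebook £1.94: all other goods → 3.5% → £0.07
Dish soap £7.47: all other goods → 3.5% → £0.26
Tax on all other goods = £0.07 + £0.26 = £0.33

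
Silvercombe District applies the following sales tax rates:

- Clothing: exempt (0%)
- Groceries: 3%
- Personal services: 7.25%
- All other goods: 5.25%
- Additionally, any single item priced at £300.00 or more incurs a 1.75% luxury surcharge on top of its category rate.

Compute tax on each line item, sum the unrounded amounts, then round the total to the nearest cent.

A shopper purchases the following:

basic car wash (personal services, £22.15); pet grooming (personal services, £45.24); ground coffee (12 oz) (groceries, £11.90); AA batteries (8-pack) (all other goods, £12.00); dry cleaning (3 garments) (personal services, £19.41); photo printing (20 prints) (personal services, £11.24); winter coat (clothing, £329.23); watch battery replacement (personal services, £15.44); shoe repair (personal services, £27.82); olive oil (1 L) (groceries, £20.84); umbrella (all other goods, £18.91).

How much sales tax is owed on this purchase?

£18.61

Basic car wash £22.15: personal services → 7.25% → £1.605875
Pet grooming £45.24: personal services → 7.25% → £3.2799
Ground coffee (12 oz) £11.90: groceries → 3% → £0.357
AA batteries (8-pack) £12.00: all other goods → 5.25% → £0.63
Dry cleaning (3 garments) £19.41: personal services → 7.25% → £1.407225
Photo printing (20 prints) £11.24: personal services → 7.25% → £0.8149
Winter coat £329.23: clothing → 0% + 1.75% surcharge = 1.75% → £5.761525
Watch battery replacement £15.44: personal services → 7.25% → £1.1194
Shoe repair £27.82: personal services → 7.25% → £2.01695
Olive oil (1 L) £20.84: groceries → 3% → £0.6252
Umbrella £18.91: all other goods → 5.25% → £0.992775
Unrounded tax sum = £18.61075 → £18.61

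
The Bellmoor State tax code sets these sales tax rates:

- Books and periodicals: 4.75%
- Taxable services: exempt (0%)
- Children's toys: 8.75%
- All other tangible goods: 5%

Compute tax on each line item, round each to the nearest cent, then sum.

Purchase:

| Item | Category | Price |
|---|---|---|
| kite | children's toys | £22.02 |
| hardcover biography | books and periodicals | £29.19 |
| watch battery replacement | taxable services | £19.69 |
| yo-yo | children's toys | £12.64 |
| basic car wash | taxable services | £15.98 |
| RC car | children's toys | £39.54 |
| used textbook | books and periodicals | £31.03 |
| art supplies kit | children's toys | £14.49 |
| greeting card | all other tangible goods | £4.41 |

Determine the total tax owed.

Kite £22.02: children's toys → 8.75% → £1.93
Hardcover biography £29.19: books and periodicals → 4.75% → £1.39
Watch battery replacement £19.69: taxable services → 0% → £0.00
Yo-yo £12.64: children's toys → 8.75% → £1.11
Basic car wash £15.98: taxable services → 0% → £0.00
RC car £39.54: children's toys → 8.75% → £3.46
Used textbook £31.03: books and periodicals → 4.75% → £1.47
Art supplies kit £14.49: children's toys → 8.75% → £1.27
Greeting card £4.41: all other tangible goods → 5% → £0.22
Total tax = £1.93 + £1.39 + £1.11 + £3.46 + £1.47 + £1.27 + £0.22 = £10.85

£10.85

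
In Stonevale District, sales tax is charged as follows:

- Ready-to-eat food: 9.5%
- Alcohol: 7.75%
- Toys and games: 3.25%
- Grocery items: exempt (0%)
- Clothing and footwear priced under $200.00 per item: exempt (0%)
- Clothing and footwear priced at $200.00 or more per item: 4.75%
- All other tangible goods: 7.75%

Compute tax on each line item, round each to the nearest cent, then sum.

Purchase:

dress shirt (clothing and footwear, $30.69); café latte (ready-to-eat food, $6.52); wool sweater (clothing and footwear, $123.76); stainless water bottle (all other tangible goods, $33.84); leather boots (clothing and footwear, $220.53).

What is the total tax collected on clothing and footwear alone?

Dress shirt $30.69: clothing and footwear, under $200.00 → 0% → $0.00
Wool sweater $123.76: clothing and footwear, under $200.00 → 0% → $0.00
Leather boots $220.53: clothing and footwear, $200.00 or more → 4.75% → $10.48
Tax on clothing and footwear = $0.00 + $0.00 + $10.48 = $10.48

$10.48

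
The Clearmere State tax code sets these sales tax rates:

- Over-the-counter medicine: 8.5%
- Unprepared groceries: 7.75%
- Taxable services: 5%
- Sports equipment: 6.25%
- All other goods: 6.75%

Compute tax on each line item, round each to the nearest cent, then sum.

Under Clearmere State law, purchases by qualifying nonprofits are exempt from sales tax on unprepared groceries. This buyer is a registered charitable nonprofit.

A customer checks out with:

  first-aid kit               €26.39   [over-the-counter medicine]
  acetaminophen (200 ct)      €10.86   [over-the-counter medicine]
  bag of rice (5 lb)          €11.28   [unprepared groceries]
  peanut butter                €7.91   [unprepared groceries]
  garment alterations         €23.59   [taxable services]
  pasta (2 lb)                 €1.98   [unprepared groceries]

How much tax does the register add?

First-aid kit €26.39: over-the-counter medicine → 8.5% → €2.24
Acetaminophen (200 ct) €10.86: over-the-counter medicine → 8.5% → €0.92
Bag of rice (5 lb) €11.28: unprepared groceries, buyer-exempt → 0% → €0.00
Peanut butter €7.91: unprepared groceries, buyer-exempt → 0% → €0.00
Garment alterations €23.59: taxable services → 5% → €1.18
Pasta (2 lb) €1.98: unprepared groceries, buyer-exempt → 0% → €0.00
Total tax = €2.24 + €0.92 + €1.18 = €4.34

€4.34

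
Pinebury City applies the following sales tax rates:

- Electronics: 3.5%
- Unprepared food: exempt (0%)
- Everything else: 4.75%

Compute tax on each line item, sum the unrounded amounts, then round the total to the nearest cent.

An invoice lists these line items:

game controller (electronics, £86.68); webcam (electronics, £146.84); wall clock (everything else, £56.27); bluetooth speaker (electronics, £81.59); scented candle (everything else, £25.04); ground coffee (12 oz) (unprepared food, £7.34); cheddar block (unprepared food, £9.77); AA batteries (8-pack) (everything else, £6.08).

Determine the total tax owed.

£15.18

Game controller £86.68: electronics → 3.5% → £3.0338
Webcam £146.84: electronics → 3.5% → £5.1394
Wall clock £56.27: everything else → 4.75% → £2.672825
Bluetooth speaker £81.59: electronics → 3.5% → £2.85565
Scented candle £25.04: everything else → 4.75% → £1.1894
Ground coffee (12 oz) £7.34: unprepared food → 0% → £0.00
Cheddar block £9.77: unprepared food → 0% → £0.00
AA batteries (8-pack) £6.08: everything else → 4.75% → £0.2888
Unrounded tax sum = £15.179875 → £15.18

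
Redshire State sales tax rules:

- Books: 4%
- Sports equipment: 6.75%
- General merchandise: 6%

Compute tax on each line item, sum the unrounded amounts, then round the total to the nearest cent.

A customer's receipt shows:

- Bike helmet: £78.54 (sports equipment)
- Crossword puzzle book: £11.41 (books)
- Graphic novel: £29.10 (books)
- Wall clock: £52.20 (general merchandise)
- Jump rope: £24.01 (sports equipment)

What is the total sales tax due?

£11.67

Bike helmet £78.54: sports equipment → 6.75% → £5.30145
Crossword puzzle book £11.41: books → 4% → £0.4564
Graphic novel £29.10: books → 4% → £1.164
Wall clock £52.20: general merchandise → 6% → £3.132
Jump rope £24.01: sports equipment → 6.75% → £1.620675
Unrounded tax sum = £11.674525 → £11.67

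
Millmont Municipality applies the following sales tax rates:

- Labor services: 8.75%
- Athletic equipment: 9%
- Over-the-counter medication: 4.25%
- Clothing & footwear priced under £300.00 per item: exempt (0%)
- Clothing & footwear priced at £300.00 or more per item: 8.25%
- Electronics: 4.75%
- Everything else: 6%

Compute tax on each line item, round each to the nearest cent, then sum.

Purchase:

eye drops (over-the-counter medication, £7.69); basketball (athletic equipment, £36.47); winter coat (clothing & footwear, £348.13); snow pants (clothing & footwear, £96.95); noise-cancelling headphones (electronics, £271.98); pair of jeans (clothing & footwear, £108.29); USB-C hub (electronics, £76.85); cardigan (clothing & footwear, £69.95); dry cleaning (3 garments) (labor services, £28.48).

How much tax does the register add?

£51.39

Eye drops £7.69: over-the-counter medication → 4.25% → £0.33
Basketball £36.47: athletic equipment → 9% → £3.28
Winter coat £348.13: clothing & footwear, £300.00 or more → 8.25% → £28.72
Snow pants £96.95: clothing & footwear, under £300.00 → 0% → £0.00
Noise-cancelling headphones £271.98: electronics → 4.75% → £12.92
Pair of jeans £108.29: clothing & footwear, under £300.00 → 0% → £0.00
USB-C hub £76.85: electronics → 4.75% → £3.65
Cardigan £69.95: clothing & footwear, under £300.00 → 0% → £0.00
Dry cleaning (3 garments) £28.48: labor services → 8.75% → £2.49
Total tax = £0.33 + £3.28 + £28.72 + £12.92 + £3.65 + £2.49 = £51.39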